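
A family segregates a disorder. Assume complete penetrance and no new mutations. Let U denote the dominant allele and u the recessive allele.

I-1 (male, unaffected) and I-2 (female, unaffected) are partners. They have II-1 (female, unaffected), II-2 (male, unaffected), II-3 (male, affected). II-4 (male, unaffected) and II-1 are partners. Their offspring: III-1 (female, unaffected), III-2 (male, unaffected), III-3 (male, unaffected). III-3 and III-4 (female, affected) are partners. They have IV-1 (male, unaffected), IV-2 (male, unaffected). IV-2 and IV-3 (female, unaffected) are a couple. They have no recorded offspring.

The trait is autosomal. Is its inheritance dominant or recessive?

I-1 and I-2 are both unaffected yet have an affected child II-3. Under dominance, an affected child requires at least one affected parent, so the trait cannot be dominant.

recessive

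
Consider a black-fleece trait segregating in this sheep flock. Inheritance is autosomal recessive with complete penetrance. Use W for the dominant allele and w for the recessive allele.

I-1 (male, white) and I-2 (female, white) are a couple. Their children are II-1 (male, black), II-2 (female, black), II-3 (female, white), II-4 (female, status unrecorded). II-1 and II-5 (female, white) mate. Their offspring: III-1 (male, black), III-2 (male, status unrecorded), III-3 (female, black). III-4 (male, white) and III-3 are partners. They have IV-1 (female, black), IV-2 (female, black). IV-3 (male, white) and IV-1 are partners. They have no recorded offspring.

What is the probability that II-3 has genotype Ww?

I-1 is white so carries W and passed w to II-1 (ww), so I-1 is Ww.
I-2 is white so carries W and passed w to II-1 (ww), so I-2 is Ww.
Their cross gives offspring ratios 1/4 WW : 1/2 Ww : 1/4 ww. Conditioning on II-3 being white, P(Ww) = 1/2 / 3/4 = 2/3.

2/3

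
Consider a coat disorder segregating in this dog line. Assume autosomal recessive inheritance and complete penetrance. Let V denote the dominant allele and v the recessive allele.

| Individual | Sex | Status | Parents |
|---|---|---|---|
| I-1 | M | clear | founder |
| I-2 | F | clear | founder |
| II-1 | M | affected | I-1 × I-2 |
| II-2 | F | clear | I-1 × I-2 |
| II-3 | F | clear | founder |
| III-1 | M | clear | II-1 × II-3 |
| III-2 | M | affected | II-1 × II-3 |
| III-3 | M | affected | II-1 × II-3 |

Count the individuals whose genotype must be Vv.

4

Obligate heterozygotes: I-1 is clear so carries V and passed v to II-1 (vv), so I-1 is Vv; I-2 is clear so carries V and passed v to II-1 (vv), so I-2 is Vv; II-3 is clear so carries V and passed v to III-2 (vv), so II-3 is Vv; III-1 is clear so carries V and received v from II-1 (vv), so III-1 is Vv.
Every other individual is either homozygous by phenotype or has at least one consistent homozygous assignment, so the count is 4.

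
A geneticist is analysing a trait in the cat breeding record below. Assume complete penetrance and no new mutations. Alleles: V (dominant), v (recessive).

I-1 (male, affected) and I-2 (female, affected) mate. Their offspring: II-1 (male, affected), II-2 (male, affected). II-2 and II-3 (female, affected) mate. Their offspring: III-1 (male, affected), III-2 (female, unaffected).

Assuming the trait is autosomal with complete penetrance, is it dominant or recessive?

II-2 and II-3 are both affected yet have an unaffected child III-2. Under a recessive model two affected parents are homozygous and every child would be affected, so the trait cannot be recessive.

dominant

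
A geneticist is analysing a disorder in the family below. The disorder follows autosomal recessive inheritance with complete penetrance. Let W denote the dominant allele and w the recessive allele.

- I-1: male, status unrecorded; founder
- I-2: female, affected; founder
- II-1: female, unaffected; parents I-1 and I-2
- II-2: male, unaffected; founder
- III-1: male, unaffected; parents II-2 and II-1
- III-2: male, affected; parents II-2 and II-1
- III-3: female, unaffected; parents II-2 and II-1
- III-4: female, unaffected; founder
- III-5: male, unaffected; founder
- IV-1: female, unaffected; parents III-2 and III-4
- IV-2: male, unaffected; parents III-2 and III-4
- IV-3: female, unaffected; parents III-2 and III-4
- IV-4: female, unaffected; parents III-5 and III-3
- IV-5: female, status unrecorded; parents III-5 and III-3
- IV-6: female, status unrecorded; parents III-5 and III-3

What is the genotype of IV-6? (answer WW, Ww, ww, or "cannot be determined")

IV-6's phenotype is unrecorded, and no parent or child forces a single allele at both positions; consistent genotype assignments exist with IV-6 as WW or Ww or ww.

cannot be determined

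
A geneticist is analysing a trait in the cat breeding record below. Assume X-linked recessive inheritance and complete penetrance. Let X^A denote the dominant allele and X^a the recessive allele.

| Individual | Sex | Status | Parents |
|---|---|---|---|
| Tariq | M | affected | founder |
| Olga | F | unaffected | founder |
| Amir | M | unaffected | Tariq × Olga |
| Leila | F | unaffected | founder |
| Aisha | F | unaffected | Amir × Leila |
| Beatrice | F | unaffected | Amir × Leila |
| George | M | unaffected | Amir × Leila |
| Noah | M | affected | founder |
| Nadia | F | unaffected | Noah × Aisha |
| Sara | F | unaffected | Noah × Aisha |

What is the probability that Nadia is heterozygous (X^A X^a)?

1

Nadia is unaffected so carries A and received a from Noah (X^a Y), so Nadia is X^A X^a, giving P(X^A X^a) = 1.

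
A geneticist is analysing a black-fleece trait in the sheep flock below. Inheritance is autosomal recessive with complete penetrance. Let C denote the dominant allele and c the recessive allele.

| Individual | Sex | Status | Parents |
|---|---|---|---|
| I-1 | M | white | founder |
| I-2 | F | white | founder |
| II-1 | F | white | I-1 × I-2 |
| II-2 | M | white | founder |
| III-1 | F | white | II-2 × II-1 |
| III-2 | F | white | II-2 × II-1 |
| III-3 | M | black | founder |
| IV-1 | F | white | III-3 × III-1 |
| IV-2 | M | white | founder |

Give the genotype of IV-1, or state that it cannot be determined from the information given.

From phenotype alone, IV-1 is CC or Cc.
IV-1 is white so carries C and received c from III-3 (cc), so IV-1 is Cc.

Cc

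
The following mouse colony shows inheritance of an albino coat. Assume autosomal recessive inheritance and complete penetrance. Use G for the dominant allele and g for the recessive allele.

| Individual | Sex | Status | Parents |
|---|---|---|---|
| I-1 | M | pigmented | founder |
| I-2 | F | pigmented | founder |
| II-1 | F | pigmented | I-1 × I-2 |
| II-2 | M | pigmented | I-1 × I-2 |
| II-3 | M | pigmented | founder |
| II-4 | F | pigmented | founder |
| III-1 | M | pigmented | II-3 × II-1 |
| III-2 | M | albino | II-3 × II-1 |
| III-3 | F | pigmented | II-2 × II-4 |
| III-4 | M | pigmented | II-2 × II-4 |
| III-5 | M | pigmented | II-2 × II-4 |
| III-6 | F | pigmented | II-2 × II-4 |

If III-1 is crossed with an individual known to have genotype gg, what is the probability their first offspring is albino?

1/3

II-3 is pigmented so carries G and passed g to III-2 (gg), so II-3 is Gg.
II-1 is pigmented so carries G and passed g to III-2 (gg), so II-1 is Gg.
III-1 is a pigmented offspring of II-3 (Gg) × II-1 (Gg), whose cross gives 1/4 GG : 1/2 Gg : 1/4 gg; conditioning on being pigmented, III-1 is GG with probability 1/3, Gg with probability 2/3.
Summing over parental genotype combinations, P(offspring is albino) = 2/3·1/2 = 1/3.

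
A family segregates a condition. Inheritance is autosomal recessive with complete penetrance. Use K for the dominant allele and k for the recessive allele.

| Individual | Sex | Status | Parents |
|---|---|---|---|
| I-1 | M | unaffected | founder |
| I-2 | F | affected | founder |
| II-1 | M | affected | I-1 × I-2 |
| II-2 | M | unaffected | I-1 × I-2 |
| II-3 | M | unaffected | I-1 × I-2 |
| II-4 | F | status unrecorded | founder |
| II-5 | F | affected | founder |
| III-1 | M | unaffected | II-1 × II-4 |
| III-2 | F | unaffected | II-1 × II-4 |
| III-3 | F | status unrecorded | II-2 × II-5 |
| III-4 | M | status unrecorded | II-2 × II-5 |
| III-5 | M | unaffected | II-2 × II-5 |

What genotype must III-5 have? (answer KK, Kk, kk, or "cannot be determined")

From phenotype alone, III-5 is KK or Kk.
III-5 is unaffected so carries K and received k from II-5 (kk), so III-5 is Kk.

Kk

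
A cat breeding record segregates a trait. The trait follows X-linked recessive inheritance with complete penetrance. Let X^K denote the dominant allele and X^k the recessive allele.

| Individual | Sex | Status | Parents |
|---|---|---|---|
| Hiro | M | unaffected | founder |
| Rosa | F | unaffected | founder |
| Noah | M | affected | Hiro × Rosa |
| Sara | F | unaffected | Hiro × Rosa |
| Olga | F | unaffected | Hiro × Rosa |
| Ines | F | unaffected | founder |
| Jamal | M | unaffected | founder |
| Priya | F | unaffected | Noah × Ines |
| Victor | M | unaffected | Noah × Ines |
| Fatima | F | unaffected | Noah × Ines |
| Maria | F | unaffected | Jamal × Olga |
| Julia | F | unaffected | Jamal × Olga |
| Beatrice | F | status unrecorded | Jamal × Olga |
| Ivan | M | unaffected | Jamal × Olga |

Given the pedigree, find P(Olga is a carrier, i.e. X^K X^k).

Hiro is unaffected, so Hiro is X^K Y.
Rosa is unaffected so carries K and passed k to Noah (X^k Y), so Rosa is X^K X^k.
Their cross gives offspring ratios 1/2 X^K X^K : 1/2 X^K X^k. Conditioning on Olga being unaffected, P(X^K X^k) = 1/2 / 1 = 1/2 before taking Olga's own offspring into account.
Jamal is unaffected, so Jamal is X^K Y.
Now use Olga's offspring. Probability of each recorded status — unaffected son Ivan: 1/2 if Olga is X^K X^k, 1 if X^K X^K. (Maria, Julia, Beatrice: equally likely either way, so uninformative.)
Bayes: P(X^K X^k) = 1/2·1/2 / (1/2·1/2 + 1/2·1) = 1/3.

1/3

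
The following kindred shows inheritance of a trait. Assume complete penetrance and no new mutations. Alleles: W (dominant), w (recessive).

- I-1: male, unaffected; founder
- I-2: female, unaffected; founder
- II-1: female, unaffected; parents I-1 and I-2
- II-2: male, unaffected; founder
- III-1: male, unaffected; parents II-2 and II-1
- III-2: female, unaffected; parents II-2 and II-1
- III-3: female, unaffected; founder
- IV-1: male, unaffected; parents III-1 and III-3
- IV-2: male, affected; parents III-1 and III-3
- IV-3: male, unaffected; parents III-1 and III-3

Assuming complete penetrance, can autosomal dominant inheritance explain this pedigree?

No

Under autosomal dominant, IV-2 (affected, male) cannot arise from III-1 (unaffected) × III-3 (unaffected).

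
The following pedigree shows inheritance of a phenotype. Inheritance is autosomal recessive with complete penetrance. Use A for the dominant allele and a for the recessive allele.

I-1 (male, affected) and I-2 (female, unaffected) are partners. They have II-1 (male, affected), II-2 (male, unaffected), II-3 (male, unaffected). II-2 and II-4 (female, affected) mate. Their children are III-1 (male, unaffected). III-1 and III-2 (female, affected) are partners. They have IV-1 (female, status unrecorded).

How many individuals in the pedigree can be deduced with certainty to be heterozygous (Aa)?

Obligate heterozygotes: I-2 is unaffected so carries A and passed a to II-1 (aa), so I-2 is Aa; II-2 is unaffected so carries A and received a from I-1 (aa), so II-2 is Aa; II-3 is unaffected so carries A and received a from I-1 (aa), so II-3 is Aa; III-1 is unaffected so carries A and received a from II-4 (aa), so III-1 is Aa.
Every other individual is either homozygous by phenotype or has at least one consistent homozygous assignment, so the count is 4.

4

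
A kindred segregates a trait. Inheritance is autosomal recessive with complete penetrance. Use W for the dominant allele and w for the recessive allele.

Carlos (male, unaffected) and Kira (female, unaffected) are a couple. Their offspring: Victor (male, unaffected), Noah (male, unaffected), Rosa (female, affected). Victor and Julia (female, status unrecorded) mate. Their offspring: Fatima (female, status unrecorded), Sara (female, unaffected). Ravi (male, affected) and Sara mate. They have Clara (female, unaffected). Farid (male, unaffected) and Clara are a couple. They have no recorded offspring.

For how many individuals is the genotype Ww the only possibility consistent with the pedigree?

3

Obligate heterozygotes: Carlos is unaffected so carries W and passed w to Rosa (ww), so Carlos is Ww; Kira is unaffected so carries W and passed w to Rosa (ww), so Kira is Ww; Clara is unaffected so carries W and received w from Ravi (ww), so Clara is Ww.
Every other individual is either homozygous by phenotype or has at least one consistent homozygous assignment, so the count is 3.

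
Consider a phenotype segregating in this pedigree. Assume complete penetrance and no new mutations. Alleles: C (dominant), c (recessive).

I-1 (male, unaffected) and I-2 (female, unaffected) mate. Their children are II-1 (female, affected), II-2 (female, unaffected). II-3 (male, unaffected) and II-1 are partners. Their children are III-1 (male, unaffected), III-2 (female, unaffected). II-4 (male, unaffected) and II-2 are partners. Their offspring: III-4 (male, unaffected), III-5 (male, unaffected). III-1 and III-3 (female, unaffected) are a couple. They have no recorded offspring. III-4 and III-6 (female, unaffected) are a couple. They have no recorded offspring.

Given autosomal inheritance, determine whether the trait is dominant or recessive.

I-1 and I-2 are both unaffected yet have an affected child II-1. Under dominance, an affected child requires at least one affected parent, so the trait cannot be dominant.

recessive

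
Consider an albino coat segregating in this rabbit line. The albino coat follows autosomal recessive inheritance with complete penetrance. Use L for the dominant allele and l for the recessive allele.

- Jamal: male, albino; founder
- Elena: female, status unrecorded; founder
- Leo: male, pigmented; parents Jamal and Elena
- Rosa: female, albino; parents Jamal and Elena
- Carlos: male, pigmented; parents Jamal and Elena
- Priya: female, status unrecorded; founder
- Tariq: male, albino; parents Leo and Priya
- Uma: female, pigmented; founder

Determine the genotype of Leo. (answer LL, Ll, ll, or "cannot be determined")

Ll

From phenotype alone, Leo is LL or Ll.
Leo is pigmented so carries L and received l from Jamal (ll), so Leo is Ll.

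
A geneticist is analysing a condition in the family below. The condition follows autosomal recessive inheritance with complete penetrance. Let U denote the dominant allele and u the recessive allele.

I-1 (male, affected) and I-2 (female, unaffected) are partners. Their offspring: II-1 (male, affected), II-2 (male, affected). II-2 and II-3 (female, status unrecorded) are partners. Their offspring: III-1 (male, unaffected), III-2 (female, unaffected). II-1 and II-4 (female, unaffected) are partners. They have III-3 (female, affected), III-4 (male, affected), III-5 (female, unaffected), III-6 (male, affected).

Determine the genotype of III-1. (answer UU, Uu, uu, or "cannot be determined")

From phenotype alone, III-1 is UU or Uu.
III-1 is unaffected so carries U and received u from II-2 (uu), so III-1 is Uu.

Uu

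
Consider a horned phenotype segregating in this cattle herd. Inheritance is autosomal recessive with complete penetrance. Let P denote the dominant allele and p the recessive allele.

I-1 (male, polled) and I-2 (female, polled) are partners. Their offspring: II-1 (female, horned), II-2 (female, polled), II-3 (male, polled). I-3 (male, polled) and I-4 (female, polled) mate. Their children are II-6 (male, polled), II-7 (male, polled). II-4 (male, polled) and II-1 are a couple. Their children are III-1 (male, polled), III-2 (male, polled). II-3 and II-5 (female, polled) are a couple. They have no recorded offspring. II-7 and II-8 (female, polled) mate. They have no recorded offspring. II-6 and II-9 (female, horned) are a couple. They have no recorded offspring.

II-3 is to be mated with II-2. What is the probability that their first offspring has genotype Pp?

I-1 is polled so carries P and passed p to II-1 (pp), so I-1 is Pp.
I-2 is polled so carries P and passed p to II-1 (pp), so I-2 is Pp.
II-3 is a polled offspring of I-1 (Pp) × I-2 (Pp), whose cross gives 1/4 PP : 1/2 Pp : 1/4 pp; conditioning on being polled, II-3 is PP with probability 1/3, Pp with probability 2/3.
II-2 is a polled offspring of I-1 (Pp) × I-2 (Pp), whose cross gives 1/4 PP : 1/2 Pp : 1/4 pp; conditioning on being polled, II-2 is PP with probability 1/3, Pp with probability 2/3.
Summing over parental genotype combinations, P(offspring has genotype Pp) = 2/9·1/2 + 2/9·1/2 + 4/9·1/2 = 4/9.

4/9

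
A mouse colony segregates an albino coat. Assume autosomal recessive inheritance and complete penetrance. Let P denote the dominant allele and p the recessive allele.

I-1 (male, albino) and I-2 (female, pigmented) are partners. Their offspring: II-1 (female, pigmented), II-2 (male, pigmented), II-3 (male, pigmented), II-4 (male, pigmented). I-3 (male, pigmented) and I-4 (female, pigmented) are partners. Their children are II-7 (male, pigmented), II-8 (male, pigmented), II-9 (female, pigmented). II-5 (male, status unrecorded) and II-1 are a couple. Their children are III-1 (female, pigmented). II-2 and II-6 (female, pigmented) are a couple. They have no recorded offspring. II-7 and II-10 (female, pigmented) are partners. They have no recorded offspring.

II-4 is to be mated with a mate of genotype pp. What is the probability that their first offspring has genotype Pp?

1/2

II-4 is pigmented so carries P and received p from I-1 (pp), so II-4 is Pp.
The cross gives 1/2 Pp : 1/2 pp, so P(offspring has genotype Pp) = 1/2.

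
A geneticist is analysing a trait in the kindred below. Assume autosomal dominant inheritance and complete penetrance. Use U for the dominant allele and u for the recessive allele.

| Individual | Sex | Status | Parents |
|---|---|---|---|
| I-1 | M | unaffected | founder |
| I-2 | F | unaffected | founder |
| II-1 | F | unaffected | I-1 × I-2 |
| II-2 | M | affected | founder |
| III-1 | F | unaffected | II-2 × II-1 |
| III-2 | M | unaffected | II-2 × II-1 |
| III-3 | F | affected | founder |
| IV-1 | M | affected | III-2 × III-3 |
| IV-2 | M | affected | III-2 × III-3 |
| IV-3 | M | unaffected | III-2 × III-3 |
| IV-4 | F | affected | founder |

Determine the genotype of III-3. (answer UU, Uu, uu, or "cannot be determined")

From phenotype alone, III-3 is UU or Uu.
III-3 is affected so carries U and passed u to IV-3 (uu), so III-3 is Uu.

Uu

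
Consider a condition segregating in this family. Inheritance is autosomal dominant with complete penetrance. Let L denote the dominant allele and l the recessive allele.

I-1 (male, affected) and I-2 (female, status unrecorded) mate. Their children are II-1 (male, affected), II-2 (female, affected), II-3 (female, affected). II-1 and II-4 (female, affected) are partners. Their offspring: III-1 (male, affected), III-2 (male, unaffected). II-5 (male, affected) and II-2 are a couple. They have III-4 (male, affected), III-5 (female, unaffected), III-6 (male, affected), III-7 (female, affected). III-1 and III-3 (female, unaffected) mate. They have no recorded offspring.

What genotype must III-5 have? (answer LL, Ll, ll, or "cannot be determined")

III-5 is unaffected, so III-5 is ll.

ll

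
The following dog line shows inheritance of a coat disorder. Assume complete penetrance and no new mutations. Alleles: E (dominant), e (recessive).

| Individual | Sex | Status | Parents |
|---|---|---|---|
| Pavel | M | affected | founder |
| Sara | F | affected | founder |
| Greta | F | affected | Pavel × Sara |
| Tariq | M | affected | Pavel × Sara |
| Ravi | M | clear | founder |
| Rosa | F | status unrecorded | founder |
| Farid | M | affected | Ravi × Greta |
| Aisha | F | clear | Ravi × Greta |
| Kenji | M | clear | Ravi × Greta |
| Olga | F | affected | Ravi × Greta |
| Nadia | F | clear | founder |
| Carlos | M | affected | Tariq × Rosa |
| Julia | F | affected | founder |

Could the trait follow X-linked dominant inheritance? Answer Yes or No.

Yes

A consistent assignment under X-linked dominant exists: Pavel X^E Y, Sara X^E X^e, Greta X^E X^e, Tariq X^E Y, Ravi X^e Y, Rosa X^E X^E, Farid X^E Y, Aisha X^e X^e, Kenji X^e Y, Olga X^E X^e, Nadia X^e X^e, Carlos X^E Y, Julia X^E X^E.
In this assignment every recorded phenotype matches its genotype and every non-founder's genotype is obtainable from its parents' genotypes, so the pedigree is consistent.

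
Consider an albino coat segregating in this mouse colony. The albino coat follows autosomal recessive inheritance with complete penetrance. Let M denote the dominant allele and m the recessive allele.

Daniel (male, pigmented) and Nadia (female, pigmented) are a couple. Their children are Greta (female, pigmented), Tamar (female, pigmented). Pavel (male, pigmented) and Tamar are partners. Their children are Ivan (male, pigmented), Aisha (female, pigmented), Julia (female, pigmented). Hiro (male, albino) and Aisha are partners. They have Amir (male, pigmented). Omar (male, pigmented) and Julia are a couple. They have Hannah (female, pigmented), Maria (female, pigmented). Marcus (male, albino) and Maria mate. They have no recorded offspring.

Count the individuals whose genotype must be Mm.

1

Obligate heterozygotes: Amir is pigmented so carries M and received m from Hiro (mm), so Amir is Mm.
Every other individual is either homozygous by phenotype or has at least one consistent homozygous assignment, so the count is 1.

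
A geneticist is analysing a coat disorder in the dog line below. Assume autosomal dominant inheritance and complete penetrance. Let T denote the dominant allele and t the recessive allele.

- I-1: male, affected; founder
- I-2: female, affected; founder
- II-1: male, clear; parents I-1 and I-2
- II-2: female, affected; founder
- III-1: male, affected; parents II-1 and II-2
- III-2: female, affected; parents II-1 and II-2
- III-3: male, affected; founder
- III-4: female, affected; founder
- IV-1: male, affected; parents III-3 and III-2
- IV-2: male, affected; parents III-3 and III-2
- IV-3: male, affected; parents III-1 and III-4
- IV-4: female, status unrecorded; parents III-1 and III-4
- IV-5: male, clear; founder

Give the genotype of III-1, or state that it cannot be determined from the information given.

From phenotype alone, III-1 is TT or Tt.
III-1 is affected so carries T and received t from II-1 (tt), so III-1 is Tt.

Tt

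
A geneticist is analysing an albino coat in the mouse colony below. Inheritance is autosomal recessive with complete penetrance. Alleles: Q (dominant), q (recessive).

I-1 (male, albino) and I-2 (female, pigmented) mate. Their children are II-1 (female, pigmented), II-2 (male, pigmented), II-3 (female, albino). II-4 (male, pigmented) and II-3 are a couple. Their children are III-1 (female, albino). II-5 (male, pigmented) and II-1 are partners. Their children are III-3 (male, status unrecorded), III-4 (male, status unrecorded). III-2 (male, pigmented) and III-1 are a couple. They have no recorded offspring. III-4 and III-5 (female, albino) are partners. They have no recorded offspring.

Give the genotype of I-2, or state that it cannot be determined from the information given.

From phenotype alone, I-2 is QQ or Qq.
I-2 is pigmented so carries Q and passed q to II-3 (qq), so I-2 is Qq.

Qq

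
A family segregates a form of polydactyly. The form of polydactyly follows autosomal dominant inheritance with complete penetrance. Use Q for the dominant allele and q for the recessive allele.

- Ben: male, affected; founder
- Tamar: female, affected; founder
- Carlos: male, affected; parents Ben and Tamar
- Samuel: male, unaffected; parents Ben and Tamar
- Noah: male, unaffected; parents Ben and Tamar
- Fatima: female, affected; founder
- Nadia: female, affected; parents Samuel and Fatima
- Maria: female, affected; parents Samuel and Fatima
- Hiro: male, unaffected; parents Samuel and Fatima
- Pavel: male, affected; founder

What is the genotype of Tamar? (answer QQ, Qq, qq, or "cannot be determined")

From phenotype alone, Tamar is QQ or Qq.
Tamar is affected so carries Q and passed q to Samuel (qq), so Tamar is Qq.

Qq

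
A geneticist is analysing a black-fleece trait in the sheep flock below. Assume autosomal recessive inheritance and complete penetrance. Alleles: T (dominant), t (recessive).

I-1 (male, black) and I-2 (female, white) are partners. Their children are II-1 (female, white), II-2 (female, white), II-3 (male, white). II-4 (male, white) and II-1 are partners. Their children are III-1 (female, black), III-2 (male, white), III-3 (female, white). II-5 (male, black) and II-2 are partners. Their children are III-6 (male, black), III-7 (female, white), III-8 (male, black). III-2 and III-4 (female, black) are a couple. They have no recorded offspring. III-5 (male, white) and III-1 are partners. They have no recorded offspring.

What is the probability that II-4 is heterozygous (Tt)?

II-4 is white so carries T and passed t to III-1 (tt), so II-4 is Tt, giving P(Tt) = 1.

1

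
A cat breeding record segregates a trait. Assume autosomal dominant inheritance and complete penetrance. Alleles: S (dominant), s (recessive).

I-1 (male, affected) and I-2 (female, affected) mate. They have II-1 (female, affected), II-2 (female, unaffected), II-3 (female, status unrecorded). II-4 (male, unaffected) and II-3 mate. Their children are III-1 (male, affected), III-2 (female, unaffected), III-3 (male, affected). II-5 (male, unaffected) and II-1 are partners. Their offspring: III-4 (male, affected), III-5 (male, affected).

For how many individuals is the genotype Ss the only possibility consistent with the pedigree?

7

Obligate heterozygotes: I-1 is affected so carries S and passed s to II-2 (ss), so I-1 is Ss; I-2 is affected so carries S and passed s to II-2 (ss), so I-2 is Ss; II-3 passed S to III-1 (Ss, whose s came from II-4) and passed s to III-2 (ss), so II-3 is Ss; III-1 is affected so carries S and received s from II-4 (ss), so III-1 is Ss; III-3 is affected so carries S and received s from II-4 (ss), so III-3 is Ss; III-4 is affected so carries S and received s from II-5 (ss), so III-4 is Ss; III-5 is affected so carries S and received s from II-5 (ss), so III-5 is Ss.
Every other individual is either homozygous by phenotype or has at least one consistent homozygous assignment, so the count is 7.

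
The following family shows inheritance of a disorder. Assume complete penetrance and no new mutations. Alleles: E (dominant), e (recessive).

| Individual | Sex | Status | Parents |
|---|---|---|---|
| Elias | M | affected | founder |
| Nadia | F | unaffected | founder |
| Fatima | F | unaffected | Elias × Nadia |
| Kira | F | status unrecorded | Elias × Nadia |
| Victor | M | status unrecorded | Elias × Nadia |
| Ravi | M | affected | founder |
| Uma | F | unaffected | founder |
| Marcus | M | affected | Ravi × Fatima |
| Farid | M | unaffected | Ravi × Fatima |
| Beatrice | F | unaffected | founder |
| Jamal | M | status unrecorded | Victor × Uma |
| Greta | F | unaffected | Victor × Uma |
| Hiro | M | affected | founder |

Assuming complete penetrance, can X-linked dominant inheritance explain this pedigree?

Under X-linked dominant, Fatima (unaffected, female) cannot arise from Elias (affected) × Nadia (unaffected).

No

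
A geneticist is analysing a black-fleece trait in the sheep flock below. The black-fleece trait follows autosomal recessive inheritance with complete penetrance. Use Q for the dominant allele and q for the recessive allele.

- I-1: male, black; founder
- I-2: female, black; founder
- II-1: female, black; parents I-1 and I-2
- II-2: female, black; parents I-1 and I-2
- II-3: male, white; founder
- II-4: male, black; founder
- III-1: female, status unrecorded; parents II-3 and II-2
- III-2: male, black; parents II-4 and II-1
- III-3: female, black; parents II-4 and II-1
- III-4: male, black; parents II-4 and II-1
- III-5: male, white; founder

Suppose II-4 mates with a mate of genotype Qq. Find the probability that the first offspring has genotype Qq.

1/2

II-4 is black, so II-4 is qq.
The cross gives 1/2 Qq : 1/2 qq, so P(offspring has genotype Qq) = 1/2.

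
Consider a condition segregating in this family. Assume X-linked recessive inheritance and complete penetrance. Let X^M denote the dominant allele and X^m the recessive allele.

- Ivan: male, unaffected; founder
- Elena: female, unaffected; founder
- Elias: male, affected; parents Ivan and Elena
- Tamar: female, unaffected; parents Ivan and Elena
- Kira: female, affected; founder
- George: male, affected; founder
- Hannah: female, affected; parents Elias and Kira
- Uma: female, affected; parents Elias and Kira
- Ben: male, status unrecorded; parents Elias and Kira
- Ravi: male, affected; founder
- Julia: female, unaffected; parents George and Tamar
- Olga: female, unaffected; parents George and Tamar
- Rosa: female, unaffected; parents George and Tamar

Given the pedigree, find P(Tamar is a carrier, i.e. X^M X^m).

Ivan is unaffected, so Ivan is X^M Y.
Elena is unaffected so carries M and passed m to Elias (X^m Y), so Elena is X^M X^m.
Their cross gives offspring ratios 1/2 X^M X^M : 1/2 X^M X^m. Conditioning on Tamar being unaffected, P(X^M X^m) = 1/2 / 1 = 1/2 before taking Tamar's own offspring into account.
George is affected, so George is X^m Y.
Now use Tamar's offspring. Probability of each recorded status — unaffected daughter Julia: 1/2 if Tamar is X^M X^m, 1 if X^M X^M; unaffected daughter Olga: 1/2 if Tamar is X^M X^m, 1 if X^M X^M; unaffected daughter Rosa: 1/2 if Tamar is X^M X^m, 1 if X^M X^M.
Bayes: P(X^M X^m) = 1/2·1/8 / (1/2·1/8 + 1/2·1) = 1/9.

1/9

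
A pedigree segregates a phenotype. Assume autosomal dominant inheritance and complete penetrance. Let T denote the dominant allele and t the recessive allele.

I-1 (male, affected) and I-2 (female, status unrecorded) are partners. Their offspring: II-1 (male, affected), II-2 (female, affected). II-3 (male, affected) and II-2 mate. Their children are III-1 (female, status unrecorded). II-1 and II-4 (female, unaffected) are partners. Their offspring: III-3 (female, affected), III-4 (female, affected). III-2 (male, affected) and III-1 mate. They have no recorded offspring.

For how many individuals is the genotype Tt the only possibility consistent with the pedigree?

2

Obligate heterozygotes: III-3 is affected so carries T and received t from II-4 (tt), so III-3 is Tt; III-4 is affected so carries T and received t from II-4 (tt), so III-4 is Tt.
Every other individual is either homozygous by phenotype or has at least one consistent homozygous assignment, so the count is 2.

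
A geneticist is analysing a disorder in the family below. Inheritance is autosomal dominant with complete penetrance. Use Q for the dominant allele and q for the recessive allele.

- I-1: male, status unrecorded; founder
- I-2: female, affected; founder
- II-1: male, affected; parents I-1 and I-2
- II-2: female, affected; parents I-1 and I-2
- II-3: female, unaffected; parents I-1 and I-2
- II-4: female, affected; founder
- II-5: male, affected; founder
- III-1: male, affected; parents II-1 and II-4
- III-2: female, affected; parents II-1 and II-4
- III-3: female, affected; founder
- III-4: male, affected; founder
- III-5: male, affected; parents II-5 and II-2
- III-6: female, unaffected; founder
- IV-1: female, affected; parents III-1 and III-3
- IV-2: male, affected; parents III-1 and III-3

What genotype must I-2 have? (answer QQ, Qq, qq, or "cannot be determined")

Qq

From phenotype alone, I-2 is QQ or Qq.
I-2 is affected so carries Q and passed q to II-3 (qq), so I-2 is Qq.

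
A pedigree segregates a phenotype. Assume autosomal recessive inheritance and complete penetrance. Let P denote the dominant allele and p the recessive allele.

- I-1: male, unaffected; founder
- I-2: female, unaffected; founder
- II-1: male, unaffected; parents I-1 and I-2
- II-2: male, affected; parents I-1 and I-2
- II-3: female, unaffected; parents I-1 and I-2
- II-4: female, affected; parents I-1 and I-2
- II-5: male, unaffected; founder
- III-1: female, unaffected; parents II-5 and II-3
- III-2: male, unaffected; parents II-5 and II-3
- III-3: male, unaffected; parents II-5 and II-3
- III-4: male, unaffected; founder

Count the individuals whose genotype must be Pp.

2

Obligate heterozygotes: I-1 is unaffected so carries P and passed p to II-2 (pp), so I-1 is Pp; I-2 is unaffected so carries P and passed p to II-2 (pp), so I-2 is Pp.
Every other individual is either homozygous by phenotype or has at least one consistent homozygous assignment, so the count is 2.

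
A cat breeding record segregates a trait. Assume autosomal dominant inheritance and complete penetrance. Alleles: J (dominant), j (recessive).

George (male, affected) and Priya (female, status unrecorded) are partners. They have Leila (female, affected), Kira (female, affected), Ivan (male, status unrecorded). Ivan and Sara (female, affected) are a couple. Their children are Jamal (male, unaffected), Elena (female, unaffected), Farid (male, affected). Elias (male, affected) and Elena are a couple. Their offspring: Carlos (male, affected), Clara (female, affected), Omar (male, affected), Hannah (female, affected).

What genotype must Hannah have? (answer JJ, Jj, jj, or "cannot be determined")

Jj

From phenotype alone, Hannah is JJ or Jj.
Hannah is affected so carries J and received j from Elena (jj), so Hannah is Jj.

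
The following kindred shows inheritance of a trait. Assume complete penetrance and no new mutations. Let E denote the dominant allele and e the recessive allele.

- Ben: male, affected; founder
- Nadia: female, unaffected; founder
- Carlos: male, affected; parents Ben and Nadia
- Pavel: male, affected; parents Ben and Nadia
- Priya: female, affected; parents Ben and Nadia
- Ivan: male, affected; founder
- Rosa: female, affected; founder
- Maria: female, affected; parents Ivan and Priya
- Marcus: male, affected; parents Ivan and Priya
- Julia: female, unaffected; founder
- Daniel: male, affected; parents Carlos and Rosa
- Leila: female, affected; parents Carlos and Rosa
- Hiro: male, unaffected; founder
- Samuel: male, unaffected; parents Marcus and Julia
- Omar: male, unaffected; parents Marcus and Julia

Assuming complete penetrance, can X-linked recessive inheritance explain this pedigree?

Yes

A consistent assignment under X-linked recessive exists: Ben X^e Y, Nadia X^E X^e, Carlos X^e Y, Pavel X^e Y, Priya X^e X^e, Ivan X^e Y, Rosa X^e X^e, Maria X^e X^e, Marcus X^e Y, Julia X^E X^E, Daniel X^e Y, Leila X^e X^e, Hiro X^E Y, Samuel X^E Y, Omar X^E Y.
In this assignment every recorded phenotype matches its genotype and every non-founder's genotype is obtainable from its parents' genotypes, so the pedigree is consistent.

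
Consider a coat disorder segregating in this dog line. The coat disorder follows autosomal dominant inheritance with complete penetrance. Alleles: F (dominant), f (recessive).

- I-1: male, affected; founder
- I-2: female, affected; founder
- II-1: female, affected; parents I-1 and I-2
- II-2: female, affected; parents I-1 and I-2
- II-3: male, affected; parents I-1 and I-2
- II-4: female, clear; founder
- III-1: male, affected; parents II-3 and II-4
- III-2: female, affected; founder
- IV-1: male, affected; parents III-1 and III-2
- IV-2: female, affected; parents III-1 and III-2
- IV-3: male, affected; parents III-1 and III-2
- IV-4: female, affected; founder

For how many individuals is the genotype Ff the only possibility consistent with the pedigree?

Obligate heterozygotes: III-1 is affected so carries F and received f from II-4 (ff), so III-1 is Ff.
Every other individual is either homozygous by phenotype or has at least one consistent homozygous assignment, so the count is 1.

1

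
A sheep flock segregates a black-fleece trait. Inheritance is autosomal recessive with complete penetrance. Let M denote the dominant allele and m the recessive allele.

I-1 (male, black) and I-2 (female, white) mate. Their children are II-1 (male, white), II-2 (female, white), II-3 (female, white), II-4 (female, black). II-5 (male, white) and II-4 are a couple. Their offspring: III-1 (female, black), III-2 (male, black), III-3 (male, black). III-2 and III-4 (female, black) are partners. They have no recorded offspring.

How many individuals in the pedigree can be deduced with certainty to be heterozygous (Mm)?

5

Obligate heterozygotes: I-2 is white so carries M and passed m to II-4 (mm), so I-2 is Mm; II-1 is white so carries M and received m from I-1 (mm), so II-1 is Mm; II-2 is white so carries M and received m from I-1 (mm), so II-2 is Mm; II-3 is white so carries M and received m from I-1 (mm), so II-3 is Mm; II-5 is white so carries M and passed m to III-1 (mm), so II-5 is Mm.
Every other individual is either homozygous by phenotype or has at least one consistent homozygous assignment, so the count is 5.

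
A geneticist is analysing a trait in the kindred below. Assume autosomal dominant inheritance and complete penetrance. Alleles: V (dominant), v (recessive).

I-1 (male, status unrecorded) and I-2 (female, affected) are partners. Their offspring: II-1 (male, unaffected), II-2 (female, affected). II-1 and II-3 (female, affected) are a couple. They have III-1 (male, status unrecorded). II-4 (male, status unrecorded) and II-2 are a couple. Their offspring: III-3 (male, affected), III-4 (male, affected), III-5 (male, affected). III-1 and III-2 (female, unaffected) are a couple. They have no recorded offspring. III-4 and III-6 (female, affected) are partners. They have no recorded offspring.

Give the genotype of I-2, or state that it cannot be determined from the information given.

From phenotype alone, I-2 is VV or Vv.
I-2 is affected so carries V and passed v to II-1 (vv), so I-2 is Vv.

Vv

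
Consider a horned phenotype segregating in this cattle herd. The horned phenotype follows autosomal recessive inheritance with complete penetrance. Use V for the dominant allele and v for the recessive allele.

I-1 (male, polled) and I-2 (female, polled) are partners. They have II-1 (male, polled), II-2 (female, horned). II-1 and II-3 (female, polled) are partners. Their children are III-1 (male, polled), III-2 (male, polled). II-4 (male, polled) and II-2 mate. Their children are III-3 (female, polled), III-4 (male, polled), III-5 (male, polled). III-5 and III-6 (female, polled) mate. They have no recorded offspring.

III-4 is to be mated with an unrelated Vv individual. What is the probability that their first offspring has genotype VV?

III-4 is polled so carries V and received v from II-2 (vv), so III-4 is Vv.
The cross gives 1/4 VV : 1/2 Vv : 1/4 vv, so P(offspring has genotype VV) = 1/4.

1/4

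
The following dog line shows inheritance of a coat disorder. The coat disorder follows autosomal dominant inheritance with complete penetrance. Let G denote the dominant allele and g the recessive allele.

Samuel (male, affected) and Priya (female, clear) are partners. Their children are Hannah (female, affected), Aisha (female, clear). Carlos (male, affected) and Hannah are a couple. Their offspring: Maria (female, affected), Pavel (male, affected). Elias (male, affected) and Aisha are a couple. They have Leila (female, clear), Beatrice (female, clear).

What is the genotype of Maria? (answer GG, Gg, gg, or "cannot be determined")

Maria's phenotype allows GG or Gg, and no parent or child forces a single allele at both positions; consistent genotype assignments exist with Maria as GG or Gg.

cannot be determined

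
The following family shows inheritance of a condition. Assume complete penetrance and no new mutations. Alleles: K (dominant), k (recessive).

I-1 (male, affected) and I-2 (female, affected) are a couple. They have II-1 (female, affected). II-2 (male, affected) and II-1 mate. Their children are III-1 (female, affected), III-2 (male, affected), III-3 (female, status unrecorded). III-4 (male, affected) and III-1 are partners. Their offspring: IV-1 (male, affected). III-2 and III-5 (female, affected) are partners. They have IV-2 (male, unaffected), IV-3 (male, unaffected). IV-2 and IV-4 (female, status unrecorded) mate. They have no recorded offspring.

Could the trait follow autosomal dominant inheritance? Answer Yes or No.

A consistent assignment under autosomal dominant exists: I-1 KK, I-2 KK, II-1 KK, II-2 Kk, III-1 KK, III-2 Kk, III-3 KK, III-4 KK, III-5 Kk, IV-1 KK, IV-2 kk, IV-3 kk, IV-4 KK.
In this assignment every recorded phenotype matches its genotype and every non-founder's genotype is obtainable from its parents' genotypes, so the pedigree is consistent.

Yes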